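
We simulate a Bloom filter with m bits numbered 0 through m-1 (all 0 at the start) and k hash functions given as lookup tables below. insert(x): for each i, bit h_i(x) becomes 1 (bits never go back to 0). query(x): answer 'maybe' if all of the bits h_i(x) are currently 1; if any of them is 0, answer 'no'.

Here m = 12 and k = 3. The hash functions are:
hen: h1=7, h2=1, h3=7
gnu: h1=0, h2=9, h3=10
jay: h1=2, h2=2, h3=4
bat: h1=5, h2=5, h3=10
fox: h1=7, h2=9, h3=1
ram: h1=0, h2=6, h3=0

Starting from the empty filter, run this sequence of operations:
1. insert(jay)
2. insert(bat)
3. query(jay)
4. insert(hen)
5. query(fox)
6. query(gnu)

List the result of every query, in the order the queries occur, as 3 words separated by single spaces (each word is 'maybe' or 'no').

Answer: maybe no no

Derivation:
Start: bits=000000000000
Op 1: insert jay -> sets bits 2 4 -> bits=001010000000
Op 2: insert bat -> sets bits 5 10 -> bits=001011000010
Op 3: query jay -> checks bit2=1, bit4=1 (all 1) -> maybe
Op 4: insert hen -> sets bits 1 7 -> bits=011011010010
Op 5: query fox -> checks bit1=1, bit7=1, bit9=0 (has a 0) -> no
Op 6: query gnu -> checks bit0=0, bit9=0, bit10=1 (has a 0) -> no
Query results in order: maybe no no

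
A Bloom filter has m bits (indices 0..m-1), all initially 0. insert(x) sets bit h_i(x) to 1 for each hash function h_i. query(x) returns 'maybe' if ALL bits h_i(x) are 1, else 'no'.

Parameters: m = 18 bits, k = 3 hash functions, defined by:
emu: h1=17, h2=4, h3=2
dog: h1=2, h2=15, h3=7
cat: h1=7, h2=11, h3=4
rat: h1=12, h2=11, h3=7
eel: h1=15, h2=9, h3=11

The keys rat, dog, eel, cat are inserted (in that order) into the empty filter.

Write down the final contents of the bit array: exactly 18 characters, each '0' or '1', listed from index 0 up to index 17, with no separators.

Answer: 001010010101100100

Derivation:
Start: bits=000000000000000000
After insert 'rat': sets bits 7 11 12 -> bits=000000010001100000
After insert 'dog': sets bits 2 7 15 -> bits=001000010001100100
After insert 'eel': sets bits 9 11 15 -> bits=001000010101100100
After insert 'cat': sets bits 4 7 11 -> bits=001010010101100100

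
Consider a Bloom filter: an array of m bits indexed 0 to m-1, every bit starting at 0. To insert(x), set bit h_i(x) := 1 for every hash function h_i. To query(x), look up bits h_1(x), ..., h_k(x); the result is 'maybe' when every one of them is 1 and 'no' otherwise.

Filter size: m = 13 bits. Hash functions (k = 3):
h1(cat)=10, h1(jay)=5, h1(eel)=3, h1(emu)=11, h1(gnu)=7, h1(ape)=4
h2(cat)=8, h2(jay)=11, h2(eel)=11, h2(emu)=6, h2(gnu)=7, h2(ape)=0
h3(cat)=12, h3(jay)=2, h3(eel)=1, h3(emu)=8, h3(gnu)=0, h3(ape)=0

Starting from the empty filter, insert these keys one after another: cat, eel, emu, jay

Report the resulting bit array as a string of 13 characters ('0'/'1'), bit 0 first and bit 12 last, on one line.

Answer: 0111011010111

Derivation:
Start: bits=0000000000000
After insert 'cat': sets bits 8 10 12 -> bits=0000000010101
After insert 'eel': sets bits 1 3 11 -> bits=0101000010111
After insert 'emu': sets bits 6 8 11 -> bits=0101001010111
After insert 'jay': sets bits 2 5 11 -> bits=0111011010111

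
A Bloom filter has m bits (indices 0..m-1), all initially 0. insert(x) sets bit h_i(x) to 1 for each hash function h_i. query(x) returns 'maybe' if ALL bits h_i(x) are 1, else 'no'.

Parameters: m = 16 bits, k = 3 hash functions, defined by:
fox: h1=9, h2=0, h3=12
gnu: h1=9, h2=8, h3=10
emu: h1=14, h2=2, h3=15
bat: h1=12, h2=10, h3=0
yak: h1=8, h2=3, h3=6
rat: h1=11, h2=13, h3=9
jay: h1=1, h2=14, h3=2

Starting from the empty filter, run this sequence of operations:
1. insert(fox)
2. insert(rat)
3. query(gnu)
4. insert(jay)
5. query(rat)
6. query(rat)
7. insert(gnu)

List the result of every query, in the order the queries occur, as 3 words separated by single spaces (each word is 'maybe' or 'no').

Start: bits=0000000000000000
Op 1: insert fox -> sets bits 0 9 12 -> bits=1000000001001000
Op 2: insert rat -> sets bits 9 11 13 -> bits=1000000001011100
Op 3: query gnu -> checks bit8=0, bit9=1, bit10=0 (has a 0) -> no
Op 4: insert jay -> sets bits 1 2 14 -> bits=1110000001011110
Op 5: query rat -> checks bit9=1, bit11=1, bit13=1 (all 1) -> maybe
Op 6: query rat -> checks bit9=1, bit11=1, bit13=1 (all 1) -> maybe
Op 7: insert gnu -> sets bits 8 9 10 -> bits=1110000011111110
Query results in order: no maybe maybe

Answer: no maybe maybe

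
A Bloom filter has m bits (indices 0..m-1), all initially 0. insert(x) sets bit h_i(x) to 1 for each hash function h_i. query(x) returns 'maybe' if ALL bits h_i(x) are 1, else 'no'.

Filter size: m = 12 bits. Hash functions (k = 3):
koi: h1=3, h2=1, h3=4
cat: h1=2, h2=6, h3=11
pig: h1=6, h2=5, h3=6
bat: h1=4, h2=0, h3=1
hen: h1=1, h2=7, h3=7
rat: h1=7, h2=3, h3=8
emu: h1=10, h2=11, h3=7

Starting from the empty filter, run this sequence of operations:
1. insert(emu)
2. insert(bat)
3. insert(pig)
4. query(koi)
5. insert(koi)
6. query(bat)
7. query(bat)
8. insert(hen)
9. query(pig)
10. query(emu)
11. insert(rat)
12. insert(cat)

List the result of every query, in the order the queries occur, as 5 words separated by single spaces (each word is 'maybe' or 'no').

Start: bits=000000000000
Op 1: insert emu -> sets bits 7 10 11 -> bits=000000010011
Op 2: insert bat -> sets bits 0 1 4 -> bits=110010010011
Op 3: insert pig -> sets bits 5 6 -> bits=110011110011
Op 4: query koi -> checks bit1=1, bit3=0, bit4=1 (has a 0) -> no
Op 5: insert koi -> sets bits 1 3 4 -> bits=110111110011
Op 6: query bat -> checks bit0=1, bit1=1, bit4=1 (all 1) -> maybe
Op 7: query bat -> checks bit0=1, bit1=1, bit4=1 (all 1) -> maybe
Op 8: insert hen -> sets bits 1 7 -> bits=110111110011
Op 9: query pig -> checks bit5=1, bit6=1 (all 1) -> maybe
Op 10: query emu -> checks bit7=1, bit10=1, bit11=1 (all 1) -> maybe
Op 11: insert rat -> sets bits 3 7 8 -> bits=110111111011
Op 12: insert cat -> sets bits 2 6 11 -> bits=111111111011
Query results in order: no maybe maybe maybe maybe

Answer: no maybe maybe maybe maybe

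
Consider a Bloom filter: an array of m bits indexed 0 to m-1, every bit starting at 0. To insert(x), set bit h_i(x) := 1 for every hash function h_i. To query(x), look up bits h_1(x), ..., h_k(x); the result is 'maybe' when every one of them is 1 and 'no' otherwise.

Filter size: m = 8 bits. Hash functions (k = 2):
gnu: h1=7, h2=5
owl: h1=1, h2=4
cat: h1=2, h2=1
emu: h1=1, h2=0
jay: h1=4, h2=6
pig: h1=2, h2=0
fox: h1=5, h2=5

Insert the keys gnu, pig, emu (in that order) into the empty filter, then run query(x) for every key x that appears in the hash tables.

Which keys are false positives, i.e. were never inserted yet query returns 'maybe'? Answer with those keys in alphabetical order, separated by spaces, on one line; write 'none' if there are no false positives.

Answer: cat fox

Derivation:
Start: bits=00000000
After insert 'gnu': sets bits 5 7 -> bits=00000101
After insert 'pig': sets bits 0 2 -> bits=10100101
After insert 'emu': sets bits 0 1 -> bits=11100101
Not inserted: cat fox jay owl — query each against bits=11100101:
query cat: checks bit1=1, bit2=1 (all 1) -> maybe => FALSE POSITIVE
query fox: checks bit5=1 (all 1) -> maybe => FALSE POSITIVE
query jay: checks bit4=0, bit6=0 (has a 0) -> no => not a false positive
query owl: checks bit1=1, bit4=0 (has a 0) -> no => not a false positive
False positives (alphabetical): cat fox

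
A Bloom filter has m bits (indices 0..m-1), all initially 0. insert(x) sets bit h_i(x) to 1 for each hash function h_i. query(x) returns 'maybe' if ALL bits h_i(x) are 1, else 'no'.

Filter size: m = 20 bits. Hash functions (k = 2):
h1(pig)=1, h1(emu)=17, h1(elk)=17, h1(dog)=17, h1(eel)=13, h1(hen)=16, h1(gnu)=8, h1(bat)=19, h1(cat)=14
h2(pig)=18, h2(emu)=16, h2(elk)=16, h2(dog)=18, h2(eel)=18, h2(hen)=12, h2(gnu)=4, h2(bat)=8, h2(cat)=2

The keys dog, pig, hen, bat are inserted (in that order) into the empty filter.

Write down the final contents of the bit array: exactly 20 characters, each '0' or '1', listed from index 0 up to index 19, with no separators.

Answer: 01000000100010001111

Derivation:
Start: bits=00000000000000000000
After insert 'dog': sets bits 17 18 -> bits=00000000000000000110
After insert 'pig': sets bits 1 18 -> bits=01000000000000000110
After insert 'hen': sets bits 12 16 -> bits=01000000000010001110
After insert 'bat': sets bits 8 19 -> bits=01000000100010001111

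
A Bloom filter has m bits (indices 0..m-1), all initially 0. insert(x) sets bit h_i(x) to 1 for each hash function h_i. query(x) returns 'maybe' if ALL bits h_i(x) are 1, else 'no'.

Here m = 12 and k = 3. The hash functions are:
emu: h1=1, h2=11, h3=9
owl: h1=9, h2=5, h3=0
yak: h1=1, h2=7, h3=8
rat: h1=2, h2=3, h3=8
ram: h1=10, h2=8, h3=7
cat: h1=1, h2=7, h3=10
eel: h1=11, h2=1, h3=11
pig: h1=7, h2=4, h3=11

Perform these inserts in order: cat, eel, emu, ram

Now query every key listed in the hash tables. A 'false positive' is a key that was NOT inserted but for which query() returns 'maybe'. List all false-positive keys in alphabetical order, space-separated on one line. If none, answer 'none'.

Start: bits=000000000000
After insert 'cat': sets bits 1 7 10 -> bits=010000010010
After insert 'eel': sets bits 1 11 -> bits=010000010011
After insert 'emu': sets bits 1 9 11 -> bits=010000010111
After insert 'ram': sets bits 7 8 10 -> bits=010000011111
Not inserted: owl pig rat yak — query each against bits=010000011111:
query owl: checks bit0=0, bit5=0, bit9=1 (has a 0) -> no => not a false positive
query pig: checks bit4=0, bit7=1, bit11=1 (has a 0) -> no => not a false positive
query rat: checks bit2=0, bit3=0, bit8=1 (has a 0) -> no => not a false positive
query yak: checks bit1=1, bit7=1, bit8=1 (all 1) -> maybe => FALSE POSITIVE
False positives (alphabetical): yak

Answer: yak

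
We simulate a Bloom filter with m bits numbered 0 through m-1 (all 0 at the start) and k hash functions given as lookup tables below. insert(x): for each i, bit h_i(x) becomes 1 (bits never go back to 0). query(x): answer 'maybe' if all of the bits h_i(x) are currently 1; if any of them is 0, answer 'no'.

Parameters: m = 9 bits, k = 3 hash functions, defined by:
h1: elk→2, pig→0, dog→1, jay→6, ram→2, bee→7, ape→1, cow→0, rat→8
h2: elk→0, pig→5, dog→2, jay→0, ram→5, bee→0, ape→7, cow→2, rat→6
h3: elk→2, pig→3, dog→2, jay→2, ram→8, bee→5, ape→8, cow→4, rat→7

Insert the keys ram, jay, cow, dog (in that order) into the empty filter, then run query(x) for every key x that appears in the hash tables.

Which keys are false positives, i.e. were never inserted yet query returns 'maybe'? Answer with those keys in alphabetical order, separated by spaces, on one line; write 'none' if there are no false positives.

Answer: elk

Derivation:
Start: bits=000000000
After insert 'ram': sets bits 2 5 8 -> bits=001001001
After insert 'jay': sets bits 0 2 6 -> bits=101001101
After insert 'cow': sets bits 0 2 4 -> bits=101011101
After insert 'dog': sets bits 1 2 -> bits=111011101
Not inserted: ape bee elk pig rat — query each against bits=111011101:
query ape: checks bit1=1, bit7=0, bit8=1 (has a 0) -> no => not a false positive
query bee: checks bit0=1, bit5=1, bit7=0 (has a 0) -> no => not a false positive
query elk: checks bit0=1, bit2=1 (all 1) -> maybe => FALSE POSITIVE
query pig: checks bit0=1, bit3=0, bit5=1 (has a 0) -> no => not a false positive
query rat: checks bit6=1, bit7=0, bit8=1 (has a 0) -> no => not a false positive
False positives (alphabetical): elk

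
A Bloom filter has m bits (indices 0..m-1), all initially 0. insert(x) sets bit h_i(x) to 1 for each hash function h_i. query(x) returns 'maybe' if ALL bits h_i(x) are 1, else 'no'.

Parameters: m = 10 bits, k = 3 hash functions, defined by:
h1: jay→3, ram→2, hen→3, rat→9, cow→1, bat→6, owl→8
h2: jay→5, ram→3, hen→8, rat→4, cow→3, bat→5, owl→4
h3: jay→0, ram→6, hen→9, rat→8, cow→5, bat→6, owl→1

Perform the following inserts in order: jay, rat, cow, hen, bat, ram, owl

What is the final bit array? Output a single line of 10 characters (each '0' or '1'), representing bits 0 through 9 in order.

Start: bits=0000000000
After insert 'jay': sets bits 0 3 5 -> bits=1001010000
After insert 'rat': sets bits 4 8 9 -> bits=1001110011
After insert 'cow': sets bits 1 3 5 -> bits=1101110011
After insert 'hen': sets bits 3 8 9 -> bits=1101110011
After insert 'bat': sets bits 5 6 -> bits=1101111011
After insert 'ram': sets bits 2 3 6 -> bits=1111111011
After insert 'owl': sets bits 1 4 8 -> bits=1111111011

Answer: 1111111011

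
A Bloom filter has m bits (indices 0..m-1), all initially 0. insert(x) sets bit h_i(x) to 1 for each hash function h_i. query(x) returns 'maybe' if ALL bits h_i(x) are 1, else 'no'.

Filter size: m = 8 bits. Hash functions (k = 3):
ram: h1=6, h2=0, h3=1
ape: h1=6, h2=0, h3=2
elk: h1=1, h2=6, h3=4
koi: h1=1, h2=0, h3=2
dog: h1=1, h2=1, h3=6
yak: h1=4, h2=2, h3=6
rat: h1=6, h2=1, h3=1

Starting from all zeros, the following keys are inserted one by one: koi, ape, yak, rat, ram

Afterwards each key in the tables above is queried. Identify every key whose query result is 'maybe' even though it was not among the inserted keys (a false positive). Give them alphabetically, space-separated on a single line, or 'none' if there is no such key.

Answer: dog elk

Derivation:
Start: bits=00000000
After insert 'koi': sets bits 0 1 2 -> bits=11100000
After insert 'ape': sets bits 0 2 6 -> bits=11100010
After insert 'yak': sets bits 2 4 6 -> bits=11101010
After insert 'rat': sets bits 1 6 -> bits=11101010
After insert 'ram': sets bits 0 1 6 -> bits=11101010
Not inserted: dog elk — query each against bits=11101010:
query dog: checks bit1=1, bit6=1 (all 1) -> maybe => FALSE POSITIVE
query elk: checks bit1=1, bit4=1, bit6=1 (all 1) -> maybe => FALSE POSITIVE
False positives (alphabetical): dog elk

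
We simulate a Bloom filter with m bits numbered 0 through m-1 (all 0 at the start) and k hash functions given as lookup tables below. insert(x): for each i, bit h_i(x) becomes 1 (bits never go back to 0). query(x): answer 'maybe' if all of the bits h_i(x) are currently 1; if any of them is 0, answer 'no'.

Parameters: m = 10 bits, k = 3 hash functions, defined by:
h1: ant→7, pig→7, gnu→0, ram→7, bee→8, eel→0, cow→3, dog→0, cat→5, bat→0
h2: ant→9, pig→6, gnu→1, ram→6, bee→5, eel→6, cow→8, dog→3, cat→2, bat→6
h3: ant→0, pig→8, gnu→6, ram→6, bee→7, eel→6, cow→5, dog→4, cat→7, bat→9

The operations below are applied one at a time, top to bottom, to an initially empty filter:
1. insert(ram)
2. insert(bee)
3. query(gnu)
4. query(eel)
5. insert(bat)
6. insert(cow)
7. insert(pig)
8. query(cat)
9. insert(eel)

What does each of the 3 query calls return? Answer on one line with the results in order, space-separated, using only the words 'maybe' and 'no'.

Answer: no no no

Derivation:
Start: bits=0000000000
Op 1: insert ram -> sets bits 6 7 -> bits=0000001100
Op 2: insert bee -> sets bits 5 7 8 -> bits=0000011110
Op 3: query gnu -> checks bit0=0, bit1=0, bit6=1 (has a 0) -> no
Op 4: query eel -> checks bit0=0, bit6=1 (has a 0) -> no
Op 5: insert bat -> sets bits 0 6 9 -> bits=1000011111
Op 6: insert cow -> sets bits 3 5 8 -> bits=1001011111
Op 7: insert pig -> sets bits 6 7 8 -> bits=1001011111
Op 8: query cat -> checks bit2=0, bit5=1, bit7=1 (has a 0) -> no
Op 9: insert eel -> sets bits 0 6 -> bits=1001011111
Query results in order: no no no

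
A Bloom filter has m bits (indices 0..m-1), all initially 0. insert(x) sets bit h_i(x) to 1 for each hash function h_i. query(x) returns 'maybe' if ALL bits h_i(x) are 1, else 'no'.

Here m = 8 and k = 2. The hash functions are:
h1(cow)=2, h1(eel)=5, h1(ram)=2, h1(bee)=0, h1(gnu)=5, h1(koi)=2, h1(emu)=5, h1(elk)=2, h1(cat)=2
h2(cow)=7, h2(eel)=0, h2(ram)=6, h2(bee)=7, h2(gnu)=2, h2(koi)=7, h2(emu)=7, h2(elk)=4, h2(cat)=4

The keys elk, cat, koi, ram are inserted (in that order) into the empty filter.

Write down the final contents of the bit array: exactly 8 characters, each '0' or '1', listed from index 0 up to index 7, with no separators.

Answer: 00101011

Derivation:
Start: bits=00000000
After insert 'elk': sets bits 2 4 -> bits=00101000
After insert 'cat': sets bits 2 4 -> bits=00101000
After insert 'koi': sets bits 2 7 -> bits=00101001
After insert 'ram': sets bits 2 6 -> bits=00101011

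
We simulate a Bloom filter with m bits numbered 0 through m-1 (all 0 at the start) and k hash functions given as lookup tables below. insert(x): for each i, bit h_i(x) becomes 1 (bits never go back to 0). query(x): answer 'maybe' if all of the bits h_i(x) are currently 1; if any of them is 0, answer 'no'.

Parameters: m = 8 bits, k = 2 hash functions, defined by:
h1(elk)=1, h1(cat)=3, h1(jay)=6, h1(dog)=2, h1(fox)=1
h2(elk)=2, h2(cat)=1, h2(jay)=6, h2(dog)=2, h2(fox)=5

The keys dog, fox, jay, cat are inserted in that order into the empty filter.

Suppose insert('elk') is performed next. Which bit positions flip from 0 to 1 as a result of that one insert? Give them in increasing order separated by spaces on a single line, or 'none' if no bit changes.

Answer: none

Derivation:
Start: bits=00000000
After insert 'dog': sets bits 2 -> bits=00100000
After insert 'fox': sets bits 1 5 -> bits=01100100
After insert 'jay': sets bits 6 -> bits=01100110
After insert 'cat': sets bits 1 3 -> bits=01110110
insert 'elk' would touch bits 1 2; currently bit1=1, bit2=1
Bits that are 0 among those (would change 0->1): none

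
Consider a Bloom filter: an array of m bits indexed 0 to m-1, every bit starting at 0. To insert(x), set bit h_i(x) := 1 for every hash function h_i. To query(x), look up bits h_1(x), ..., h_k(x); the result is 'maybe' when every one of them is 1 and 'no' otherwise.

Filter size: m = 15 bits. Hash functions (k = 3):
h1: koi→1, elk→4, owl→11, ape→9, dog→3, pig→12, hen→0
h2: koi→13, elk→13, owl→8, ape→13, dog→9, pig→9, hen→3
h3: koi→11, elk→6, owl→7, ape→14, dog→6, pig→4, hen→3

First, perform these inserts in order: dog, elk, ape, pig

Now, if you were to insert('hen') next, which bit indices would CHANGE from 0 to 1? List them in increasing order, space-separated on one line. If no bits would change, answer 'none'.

Start: bits=000000000000000
After insert 'dog': sets bits 3 6 9 -> bits=000100100100000
After insert 'elk': sets bits 4 6 13 -> bits=000110100100010
After insert 'ape': sets bits 9 13 14 -> bits=000110100100011
After insert 'pig': sets bits 4 9 12 -> bits=000110100100111
insert 'hen' would touch bits 0 3; currently bit0=0, bit3=1
Bits that are 0 among those (would change 0->1): 0

Answer: 0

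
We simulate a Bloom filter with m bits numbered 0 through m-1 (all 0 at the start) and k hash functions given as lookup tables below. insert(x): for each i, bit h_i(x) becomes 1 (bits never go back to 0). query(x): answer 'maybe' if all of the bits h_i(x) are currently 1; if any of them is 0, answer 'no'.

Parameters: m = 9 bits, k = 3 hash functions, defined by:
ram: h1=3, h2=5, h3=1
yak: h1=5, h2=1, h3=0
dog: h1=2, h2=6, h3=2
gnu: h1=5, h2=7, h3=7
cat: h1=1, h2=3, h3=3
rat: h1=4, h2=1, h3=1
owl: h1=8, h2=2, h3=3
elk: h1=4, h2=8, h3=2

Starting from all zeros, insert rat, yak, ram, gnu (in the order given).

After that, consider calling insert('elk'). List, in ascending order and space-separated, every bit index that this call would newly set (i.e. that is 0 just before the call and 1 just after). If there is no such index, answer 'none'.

Answer: 2 8

Derivation:
Start: bits=000000000
After insert 'rat': sets bits 1 4 -> bits=010010000
After insert 'yak': sets bits 0 1 5 -> bits=110011000
After insert 'ram': sets bits 1 3 5 -> bits=110111000
After insert 'gnu': sets bits 5 7 -> bits=110111010
insert 'elk' would touch bits 2 4 8; currently bit2=0, bit4=1, bit8=0
Bits that are 0 among those (would change 0->1): 2 8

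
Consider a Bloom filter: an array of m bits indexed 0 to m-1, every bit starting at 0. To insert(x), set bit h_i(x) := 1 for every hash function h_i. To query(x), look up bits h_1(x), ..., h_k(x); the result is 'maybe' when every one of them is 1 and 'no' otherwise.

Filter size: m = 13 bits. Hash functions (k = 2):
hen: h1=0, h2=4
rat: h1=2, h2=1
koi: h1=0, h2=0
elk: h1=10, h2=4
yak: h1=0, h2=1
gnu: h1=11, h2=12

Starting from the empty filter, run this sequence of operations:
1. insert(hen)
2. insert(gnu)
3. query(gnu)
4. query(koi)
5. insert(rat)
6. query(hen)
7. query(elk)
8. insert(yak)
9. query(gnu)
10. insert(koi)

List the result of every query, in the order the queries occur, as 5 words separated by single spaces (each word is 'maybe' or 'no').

Answer: maybe maybe maybe no maybe

Derivation:
Start: bits=0000000000000
Op 1: insert hen -> sets bits 0 4 -> bits=1000100000000
Op 2: insert gnu -> sets bits 11 12 -> bits=1000100000011
Op 3: query gnu -> checks bit11=1, bit12=1 (all 1) -> maybe
Op 4: query koi -> checks bit0=1 (all 1) -> maybe
Op 5: insert rat -> sets bits 1 2 -> bits=1110100000011
Op 6: query hen -> checks bit0=1, bit4=1 (all 1) -> maybe
Op 7: query elk -> checks bit4=1, bit10=0 (has a 0) -> no
Op 8: insert yak -> sets bits 0 1 -> bits=1110100000011
Op 9: query gnu -> checks bit11=1, bit12=1 (all 1) -> maybe
Op 10: insert koi -> sets bits 0 -> bits=1110100000011
Query results in order: maybe maybe maybe no maybe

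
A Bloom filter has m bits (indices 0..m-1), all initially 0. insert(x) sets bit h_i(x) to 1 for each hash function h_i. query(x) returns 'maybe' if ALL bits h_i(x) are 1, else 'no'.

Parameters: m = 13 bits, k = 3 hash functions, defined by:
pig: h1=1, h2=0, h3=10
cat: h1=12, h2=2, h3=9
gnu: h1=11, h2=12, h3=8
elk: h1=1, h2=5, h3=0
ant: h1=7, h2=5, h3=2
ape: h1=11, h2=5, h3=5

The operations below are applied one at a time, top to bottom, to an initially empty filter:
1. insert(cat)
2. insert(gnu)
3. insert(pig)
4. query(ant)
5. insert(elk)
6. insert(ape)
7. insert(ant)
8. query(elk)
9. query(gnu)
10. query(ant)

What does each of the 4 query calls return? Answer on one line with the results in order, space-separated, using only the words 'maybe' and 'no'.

Answer: no maybe maybe maybe

Derivation:
Start: bits=0000000000000
Op 1: insert cat -> sets bits 2 9 12 -> bits=0010000001001
Op 2: insert gnu -> sets bits 8 11 12 -> bits=0010000011011
Op 3: insert pig -> sets bits 0 1 10 -> bits=1110000011111
Op 4: query ant -> checks bit2=1, bit5=0, bit7=0 (has a 0) -> no
Op 5: insert elk -> sets bits 0 1 5 -> bits=1110010011111
Op 6: insert ape -> sets bits 5 11 -> bits=1110010011111
Op 7: insert ant -> sets bits 2 5 7 -> bits=1110010111111
Op 8: query elk -> checks bit0=1, bit1=1, bit5=1 (all 1) -> maybe
Op 9: query gnu -> checks bit8=1, bit11=1, bit12=1 (all 1) -> maybe
Op 10: query ant -> checks bit2=1, bit5=1, bit7=1 (all 1) -> maybe
Query results in order: no maybe maybe maybe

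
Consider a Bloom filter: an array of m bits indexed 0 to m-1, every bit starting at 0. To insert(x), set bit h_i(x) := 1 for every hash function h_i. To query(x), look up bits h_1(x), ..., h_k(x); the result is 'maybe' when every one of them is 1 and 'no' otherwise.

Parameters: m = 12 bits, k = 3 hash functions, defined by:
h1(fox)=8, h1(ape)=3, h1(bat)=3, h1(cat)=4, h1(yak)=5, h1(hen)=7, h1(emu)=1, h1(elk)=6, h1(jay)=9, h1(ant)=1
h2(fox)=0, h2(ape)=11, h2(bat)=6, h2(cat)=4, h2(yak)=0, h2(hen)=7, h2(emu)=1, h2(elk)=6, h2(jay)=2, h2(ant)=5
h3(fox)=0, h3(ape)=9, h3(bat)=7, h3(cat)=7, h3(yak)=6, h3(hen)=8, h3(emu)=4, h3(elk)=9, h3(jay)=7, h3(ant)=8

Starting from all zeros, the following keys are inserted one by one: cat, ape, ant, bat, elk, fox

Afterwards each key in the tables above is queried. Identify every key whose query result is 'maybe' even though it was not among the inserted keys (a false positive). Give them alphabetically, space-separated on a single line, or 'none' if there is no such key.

Answer: emu hen yak

Derivation:
Start: bits=000000000000
After insert 'cat': sets bits 4 7 -> bits=000010010000
After insert 'ape': sets bits 3 9 11 -> bits=000110010101
After insert 'ant': sets bits 1 5 8 -> bits=010111011101
After insert 'bat': sets bits 3 6 7 -> bits=010111111101
After insert 'elk': sets bits 6 9 -> bits=010111111101
After insert 'fox': sets bits 0 8 -> bits=110111111101
Not inserted: emu hen jay yak — query each against bits=110111111101:
query emu: checks bit1=1, bit4=1 (all 1) -> maybe => FALSE POSITIVE
query hen: checks bit7=1, bit8=1 (all 1) -> maybe => FALSE POSITIVE
query jay: checks bit2=0, bit7=1, bit9=1 (has a 0) -> no => not a false positive
query yak: checks bit0=1, bit5=1, bit6=1 (all 1) -> maybe => FALSE POSITIVE
False positives (alphabetical): emu hen yak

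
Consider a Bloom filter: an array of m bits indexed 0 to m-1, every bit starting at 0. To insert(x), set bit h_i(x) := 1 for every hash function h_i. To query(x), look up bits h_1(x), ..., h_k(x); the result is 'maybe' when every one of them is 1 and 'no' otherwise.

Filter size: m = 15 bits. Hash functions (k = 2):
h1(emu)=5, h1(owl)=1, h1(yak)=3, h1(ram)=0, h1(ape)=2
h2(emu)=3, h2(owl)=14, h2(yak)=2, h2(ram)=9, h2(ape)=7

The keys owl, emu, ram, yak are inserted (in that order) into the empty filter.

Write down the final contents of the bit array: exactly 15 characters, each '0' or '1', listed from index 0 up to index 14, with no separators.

Answer: 111101000100001

Derivation:
Start: bits=000000000000000
After insert 'owl': sets bits 1 14 -> bits=010000000000001
After insert 'emu': sets bits 3 5 -> bits=010101000000001
After insert 'ram': sets bits 0 9 -> bits=110101000100001
After insert 'yak': sets bits 2 3 -> bits=111101000100001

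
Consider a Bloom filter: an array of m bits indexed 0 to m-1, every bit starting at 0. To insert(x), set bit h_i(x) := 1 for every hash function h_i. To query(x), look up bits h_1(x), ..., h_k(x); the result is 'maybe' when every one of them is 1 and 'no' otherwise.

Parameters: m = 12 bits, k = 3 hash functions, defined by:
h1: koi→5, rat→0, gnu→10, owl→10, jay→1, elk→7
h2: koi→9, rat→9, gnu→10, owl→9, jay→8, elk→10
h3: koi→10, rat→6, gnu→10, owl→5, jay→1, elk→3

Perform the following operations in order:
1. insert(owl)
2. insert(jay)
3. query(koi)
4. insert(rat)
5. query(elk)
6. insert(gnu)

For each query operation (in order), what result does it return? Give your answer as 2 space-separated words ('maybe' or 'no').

Answer: maybe no

Derivation:
Start: bits=000000000000
Op 1: insert owl -> sets bits 5 9 10 -> bits=000001000110
Op 2: insert jay -> sets bits 1 8 -> bits=010001001110
Op 3: query koi -> checks bit5=1, bit9=1, bit10=1 (all 1) -> maybe
Op 4: insert rat -> sets bits 0 6 9 -> bits=110001101110
Op 5: query elk -> checks bit3=0, bit7=0, bit10=1 (has a 0) -> no
Op 6: insert gnu -> sets bits 10 -> bits=110001101110
Query results in order: maybe no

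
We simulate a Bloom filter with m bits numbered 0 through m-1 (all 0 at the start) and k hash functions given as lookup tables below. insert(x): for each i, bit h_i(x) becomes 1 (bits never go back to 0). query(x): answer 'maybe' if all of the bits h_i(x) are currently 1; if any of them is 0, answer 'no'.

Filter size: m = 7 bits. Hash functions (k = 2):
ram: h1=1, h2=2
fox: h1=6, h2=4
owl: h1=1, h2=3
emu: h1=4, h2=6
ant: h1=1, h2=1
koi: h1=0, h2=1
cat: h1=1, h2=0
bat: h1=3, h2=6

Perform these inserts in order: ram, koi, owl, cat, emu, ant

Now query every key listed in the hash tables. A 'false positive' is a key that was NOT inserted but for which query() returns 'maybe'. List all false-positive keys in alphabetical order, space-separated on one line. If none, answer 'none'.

Answer: bat fox

Derivation:
Start: bits=0000000
After insert 'ram': sets bits 1 2 -> bits=0110000
After insert 'koi': sets bits 0 1 -> bits=1110000
After insert 'owl': sets bits 1 3 -> bits=1111000
After insert 'cat': sets bits 0 1 -> bits=1111000
After insert 'emu': sets bits 4 6 -> bits=1111101
After insert 'ant': sets bits 1 -> bits=1111101
Not inserted: bat fox — query each against bits=1111101:
query bat: checks bit3=1, bit6=1 (all 1) -> maybe => FALSE POSITIVE
query fox: checks bit4=1, bit6=1 (all 1) -> maybe => FALSE POSITIVE
False positives (alphabetical): bat fox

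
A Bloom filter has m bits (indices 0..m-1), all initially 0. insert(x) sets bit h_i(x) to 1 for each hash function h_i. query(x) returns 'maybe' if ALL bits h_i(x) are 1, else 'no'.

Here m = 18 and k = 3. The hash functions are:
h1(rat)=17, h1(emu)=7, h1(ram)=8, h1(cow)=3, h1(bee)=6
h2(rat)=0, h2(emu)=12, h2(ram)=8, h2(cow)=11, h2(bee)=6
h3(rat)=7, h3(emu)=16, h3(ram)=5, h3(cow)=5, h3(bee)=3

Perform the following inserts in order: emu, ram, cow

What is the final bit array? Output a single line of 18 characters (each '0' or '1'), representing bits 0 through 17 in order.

Answer: 000101011001100010

Derivation:
Start: bits=000000000000000000
After insert 'emu': sets bits 7 12 16 -> bits=000000010000100010
After insert 'ram': sets bits 5 8 -> bits=000001011000100010
After insert 'cow': sets bits 3 5 11 -> bits=000101011001100010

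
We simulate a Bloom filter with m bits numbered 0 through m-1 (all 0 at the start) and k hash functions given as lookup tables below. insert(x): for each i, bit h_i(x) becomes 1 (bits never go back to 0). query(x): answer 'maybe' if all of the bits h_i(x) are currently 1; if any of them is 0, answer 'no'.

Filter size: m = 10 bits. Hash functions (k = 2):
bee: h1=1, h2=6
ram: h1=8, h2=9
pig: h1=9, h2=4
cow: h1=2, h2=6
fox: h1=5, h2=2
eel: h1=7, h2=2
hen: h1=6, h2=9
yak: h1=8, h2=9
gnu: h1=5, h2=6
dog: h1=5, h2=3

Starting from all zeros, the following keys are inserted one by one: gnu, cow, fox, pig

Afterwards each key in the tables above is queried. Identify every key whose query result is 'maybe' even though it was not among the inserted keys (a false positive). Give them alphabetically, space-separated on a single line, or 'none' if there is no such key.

Answer: hen

Derivation:
Start: bits=0000000000
After insert 'gnu': sets bits 5 6 -> bits=0000011000
After insert 'cow': sets bits 2 6 -> bits=0010011000
After insert 'fox': sets bits 2 5 -> bits=0010011000
After insert 'pig': sets bits 4 9 -> bits=0010111001
Not inserted: bee dog eel hen ram yak — query each against bits=0010111001:
query bee: checks bit1=0, bit6=1 (has a 0) -> no => not a false positive
query dog: checks bit3=0, bit5=1 (has a 0) -> no => not a false positive
query eel: checks bit2=1, bit7=0 (has a 0) -> no => not a false positive
query hen: checks bit6=1, bit9=1 (all 1) -> maybe => FALSE POSITIVE
query ram: checks bit8=0, bit9=1 (has a 0) -> no => not a false positive
query yak: checks bit8=0, bit9=1 (has a 0) -> no => not a false positive
False positives (alphabetical): hen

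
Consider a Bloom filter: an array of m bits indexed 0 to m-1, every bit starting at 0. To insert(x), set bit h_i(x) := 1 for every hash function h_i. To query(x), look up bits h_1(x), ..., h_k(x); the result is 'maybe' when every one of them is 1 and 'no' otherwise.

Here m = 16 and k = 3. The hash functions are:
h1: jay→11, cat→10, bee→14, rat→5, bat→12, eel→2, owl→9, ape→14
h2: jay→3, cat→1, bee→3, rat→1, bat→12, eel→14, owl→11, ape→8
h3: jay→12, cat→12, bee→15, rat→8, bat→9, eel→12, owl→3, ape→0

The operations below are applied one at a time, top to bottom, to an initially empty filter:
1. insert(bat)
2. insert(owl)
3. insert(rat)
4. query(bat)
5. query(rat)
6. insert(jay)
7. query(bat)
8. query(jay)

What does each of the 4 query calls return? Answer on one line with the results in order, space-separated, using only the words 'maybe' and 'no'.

Start: bits=0000000000000000
Op 1: insert bat -> sets bits 9 12 -> bits=0000000001001000
Op 2: insert owl -> sets bits 3 9 11 -> bits=0001000001011000
Op 3: insert rat -> sets bits 1 5 8 -> bits=0101010011011000
Op 4: query bat -> checks bit9=1, bit12=1 (all 1) -> maybe
Op 5: query rat -> checks bit1=1, bit5=1, bit8=1 (all 1) -> maybe
Op 6: insert jay -> sets bits 3 11 12 -> bits=0101010011011000
Op 7: query bat -> checks bit9=1, bit12=1 (all 1) -> maybe
Op 8: query jay -> checks bit3=1, bit11=1, bit12=1 (all 1) -> maybe
Query results in order: maybe maybe maybe maybe

Answer: maybe maybe maybe maybe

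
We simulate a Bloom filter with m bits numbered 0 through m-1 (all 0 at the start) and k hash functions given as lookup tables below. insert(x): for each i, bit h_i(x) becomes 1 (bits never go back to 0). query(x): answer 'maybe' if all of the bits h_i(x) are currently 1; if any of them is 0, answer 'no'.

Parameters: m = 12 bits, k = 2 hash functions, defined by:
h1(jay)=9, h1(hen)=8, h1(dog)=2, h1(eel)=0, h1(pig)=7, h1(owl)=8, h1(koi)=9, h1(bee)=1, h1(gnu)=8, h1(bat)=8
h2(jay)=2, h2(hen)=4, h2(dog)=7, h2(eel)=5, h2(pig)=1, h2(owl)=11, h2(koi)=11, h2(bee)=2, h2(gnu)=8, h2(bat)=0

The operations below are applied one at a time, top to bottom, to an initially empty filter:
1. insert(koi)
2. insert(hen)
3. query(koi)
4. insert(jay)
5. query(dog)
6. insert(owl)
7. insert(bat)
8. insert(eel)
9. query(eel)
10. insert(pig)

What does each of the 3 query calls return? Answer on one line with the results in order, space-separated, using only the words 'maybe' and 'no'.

Start: bits=000000000000
Op 1: insert koi -> sets bits 9 11 -> bits=000000000101
Op 2: insert hen -> sets bits 4 8 -> bits=000010001101
Op 3: query koi -> checks bit9=1, bit11=1 (all 1) -> maybe
Op 4: insert jay -> sets bits 2 9 -> bits=001010001101
Op 5: query dog -> checks bit2=1, bit7=0 (has a 0) -> no
Op 6: insert owl -> sets bits 8 11 -> bits=001010001101
Op 7: insert bat -> sets bits 0 8 -> bits=101010001101
Op 8: insert eel -> sets bits 0 5 -> bits=101011001101
Op 9: query eel -> checks bit0=1, bit5=1 (all 1) -> maybe
Op 10: insert pig -> sets bits 1 7 -> bits=111011011101
Query results in order: maybe no maybe

Answer: maybe no maybe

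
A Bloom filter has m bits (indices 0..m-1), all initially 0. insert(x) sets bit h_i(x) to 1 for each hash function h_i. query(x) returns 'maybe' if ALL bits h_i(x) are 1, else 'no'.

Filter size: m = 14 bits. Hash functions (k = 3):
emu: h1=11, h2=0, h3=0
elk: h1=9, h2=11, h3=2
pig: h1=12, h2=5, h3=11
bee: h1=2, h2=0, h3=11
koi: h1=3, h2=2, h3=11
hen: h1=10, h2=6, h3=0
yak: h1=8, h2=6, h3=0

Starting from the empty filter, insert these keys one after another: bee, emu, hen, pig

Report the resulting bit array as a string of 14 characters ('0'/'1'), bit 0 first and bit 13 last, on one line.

Start: bits=00000000000000
After insert 'bee': sets bits 0 2 11 -> bits=10100000000100
After insert 'emu': sets bits 0 11 -> bits=10100000000100
After insert 'hen': sets bits 0 6 10 -> bits=10100010001100
After insert 'pig': sets bits 5 11 12 -> bits=10100110001110

Answer: 10100110001110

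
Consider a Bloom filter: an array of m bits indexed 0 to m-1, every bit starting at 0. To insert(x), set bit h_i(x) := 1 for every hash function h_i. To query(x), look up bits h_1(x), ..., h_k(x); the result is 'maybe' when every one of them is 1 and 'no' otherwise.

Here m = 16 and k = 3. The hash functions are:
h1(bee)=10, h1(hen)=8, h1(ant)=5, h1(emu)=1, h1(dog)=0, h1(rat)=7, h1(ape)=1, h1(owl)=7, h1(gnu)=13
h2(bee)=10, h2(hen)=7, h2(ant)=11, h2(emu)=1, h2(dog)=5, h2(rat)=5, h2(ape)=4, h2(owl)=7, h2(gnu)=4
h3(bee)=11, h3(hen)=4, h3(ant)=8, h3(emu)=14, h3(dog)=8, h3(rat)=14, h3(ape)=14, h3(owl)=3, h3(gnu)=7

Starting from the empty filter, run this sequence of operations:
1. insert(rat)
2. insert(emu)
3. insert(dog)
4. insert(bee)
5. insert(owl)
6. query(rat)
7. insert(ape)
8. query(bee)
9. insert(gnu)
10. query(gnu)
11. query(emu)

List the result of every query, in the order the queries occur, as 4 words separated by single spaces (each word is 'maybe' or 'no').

Start: bits=0000000000000000
Op 1: insert rat -> sets bits 5 7 14 -> bits=0000010100000010
Op 2: insert emu -> sets bits 1 14 -> bits=0100010100000010
Op 3: insert dog -> sets bits 0 5 8 -> bits=1100010110000010
Op 4: insert bee -> sets bits 10 11 -> bits=1100010110110010
Op 5: insert owl -> sets bits 3 7 -> bits=1101010110110010
Op 6: query rat -> checks bit5=1, bit7=1, bit14=1 (all 1) -> maybe
Op 7: insert ape -> sets bits 1 4 14 -> bits=1101110110110010
Op 8: query bee -> checks bit10=1, bit11=1 (all 1) -> maybe
Op 9: insert gnu -> sets bits 4 7 13 -> bits=1101110110110110
Op 10: query gnu -> checks bit4=1, bit7=1, bit13=1 (all 1) -> maybe
Op 11: query emu -> checks bit1=1, bit14=1 (all 1) -> maybe
Query results in order: maybe maybe maybe maybe

Answer: maybe maybe maybe maybe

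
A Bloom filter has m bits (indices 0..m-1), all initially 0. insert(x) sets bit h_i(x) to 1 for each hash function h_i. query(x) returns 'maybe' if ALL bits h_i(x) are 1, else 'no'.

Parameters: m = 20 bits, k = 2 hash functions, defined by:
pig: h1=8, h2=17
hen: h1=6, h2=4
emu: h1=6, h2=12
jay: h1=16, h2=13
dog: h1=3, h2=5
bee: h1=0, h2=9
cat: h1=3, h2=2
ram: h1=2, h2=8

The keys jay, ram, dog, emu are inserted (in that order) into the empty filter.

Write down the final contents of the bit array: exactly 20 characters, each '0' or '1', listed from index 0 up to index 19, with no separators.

Start: bits=00000000000000000000
After insert 'jay': sets bits 13 16 -> bits=00000000000001001000
After insert 'ram': sets bits 2 8 -> bits=00100000100001001000
After insert 'dog': sets bits 3 5 -> bits=00110100100001001000
After insert 'emu': sets bits 6 12 -> bits=00110110100011001000

Answer: 00110110100011001000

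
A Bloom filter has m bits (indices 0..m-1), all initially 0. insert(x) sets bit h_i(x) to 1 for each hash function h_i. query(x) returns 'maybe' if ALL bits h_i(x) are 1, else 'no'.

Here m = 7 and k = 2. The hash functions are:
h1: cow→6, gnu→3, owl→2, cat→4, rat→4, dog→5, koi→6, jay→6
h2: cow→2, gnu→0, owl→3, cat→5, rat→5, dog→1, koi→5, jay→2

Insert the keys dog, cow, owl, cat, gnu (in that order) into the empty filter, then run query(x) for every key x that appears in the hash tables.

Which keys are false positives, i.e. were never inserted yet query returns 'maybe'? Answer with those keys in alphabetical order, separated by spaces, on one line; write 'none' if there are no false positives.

Start: bits=0000000
After insert 'dog': sets bits 1 5 -> bits=0100010
After insert 'cow': sets bits 2 6 -> bits=0110011
After insert 'owl': sets bits 2 3 -> bits=0111011
After insert 'cat': sets bits 4 5 -> bits=0111111
After insert 'gnu': sets bits 0 3 -> bits=1111111
Not inserted: jay koi rat — query each against bits=1111111:
query jay: checks bit2=1, bit6=1 (all 1) -> maybe => FALSE POSITIVE
query koi: checks bit5=1, bit6=1 (all 1) -> maybe => FALSE POSITIVE
query rat: checks bit4=1, bit5=1 (all 1) -> maybe => FALSE POSITIVE
False positives (alphabetical): jay koi rat

Answer: jay koi rat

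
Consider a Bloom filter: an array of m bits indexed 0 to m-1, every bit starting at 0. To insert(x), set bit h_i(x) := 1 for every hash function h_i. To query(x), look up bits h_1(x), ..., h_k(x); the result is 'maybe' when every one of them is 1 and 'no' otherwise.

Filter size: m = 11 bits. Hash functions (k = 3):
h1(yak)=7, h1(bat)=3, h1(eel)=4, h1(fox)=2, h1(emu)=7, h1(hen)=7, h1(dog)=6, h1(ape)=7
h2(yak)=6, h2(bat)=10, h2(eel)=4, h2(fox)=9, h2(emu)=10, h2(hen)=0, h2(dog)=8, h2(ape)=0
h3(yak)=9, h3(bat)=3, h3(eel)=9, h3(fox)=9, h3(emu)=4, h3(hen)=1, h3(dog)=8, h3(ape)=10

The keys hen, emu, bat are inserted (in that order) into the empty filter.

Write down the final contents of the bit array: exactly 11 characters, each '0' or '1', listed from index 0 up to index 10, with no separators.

Start: bits=00000000000
After insert 'hen': sets bits 0 1 7 -> bits=11000001000
After insert 'emu': sets bits 4 7 10 -> bits=11001001001
After insert 'bat': sets bits 3 10 -> bits=11011001001

Answer: 11011001001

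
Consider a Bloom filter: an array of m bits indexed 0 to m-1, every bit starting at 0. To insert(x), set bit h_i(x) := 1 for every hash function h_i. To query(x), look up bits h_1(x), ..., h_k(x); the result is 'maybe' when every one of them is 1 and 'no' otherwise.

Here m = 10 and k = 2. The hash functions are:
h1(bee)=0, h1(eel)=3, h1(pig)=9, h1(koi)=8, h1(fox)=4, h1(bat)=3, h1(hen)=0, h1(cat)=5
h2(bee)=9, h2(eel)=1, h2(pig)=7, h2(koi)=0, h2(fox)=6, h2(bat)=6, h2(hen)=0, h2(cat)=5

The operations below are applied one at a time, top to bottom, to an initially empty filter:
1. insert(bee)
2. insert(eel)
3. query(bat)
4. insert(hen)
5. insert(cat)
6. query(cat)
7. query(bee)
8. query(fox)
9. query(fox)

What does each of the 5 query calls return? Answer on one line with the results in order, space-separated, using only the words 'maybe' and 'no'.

Start: bits=0000000000
Op 1: insert bee -> sets bits 0 9 -> bits=1000000001
Op 2: insert eel -> sets bits 1 3 -> bits=1101000001
Op 3: query bat -> checks bit3=1, bit6=0 (has a 0) -> no
Op 4: insert hen -> sets bits 0 -> bits=1101000001
Op 5: insert cat -> sets bits 5 -> bits=1101010001
Op 6: query cat -> checks bit5=1 (all 1) -> maybe
Op 7: query bee -> checks bit0=1, bit9=1 (all 1) -> maybe
Op 8: query fox -> checks bit4=0, bit6=0 (has a 0) -> no
Op 9: query fox -> checks bit4=0, bit6=0 (has a 0) -> no
Query results in order: no maybe maybe no no

Answer: no maybe maybe no no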